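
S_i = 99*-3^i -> [99, -297, 891, -2673, 8019]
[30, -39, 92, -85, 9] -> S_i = Random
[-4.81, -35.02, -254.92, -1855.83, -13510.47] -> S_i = -4.81*7.28^i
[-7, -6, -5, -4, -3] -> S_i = -7 + 1*i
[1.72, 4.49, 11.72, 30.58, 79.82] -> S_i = 1.72*2.61^i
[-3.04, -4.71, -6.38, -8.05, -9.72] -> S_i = -3.04 + -1.67*i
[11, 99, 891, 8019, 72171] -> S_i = 11*9^i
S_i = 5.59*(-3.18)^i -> [5.59, -17.78, 56.53, -179.76, 571.64]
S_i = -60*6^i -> [-60, -360, -2160, -12960, -77760]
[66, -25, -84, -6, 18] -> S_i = Random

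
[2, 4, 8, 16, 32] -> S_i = 2*2^i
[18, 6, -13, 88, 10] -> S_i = Random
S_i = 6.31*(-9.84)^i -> [6.31, -62.09, 610.97, -6011.94, 59157.49]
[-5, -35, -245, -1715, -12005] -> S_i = -5*7^i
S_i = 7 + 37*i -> [7, 44, 81, 118, 155]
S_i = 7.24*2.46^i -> [7.24, 17.81, 43.81, 107.78, 265.14]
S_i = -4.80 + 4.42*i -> [-4.8, -0.38, 4.04, 8.46, 12.88]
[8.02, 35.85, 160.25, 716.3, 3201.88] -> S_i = 8.02*4.47^i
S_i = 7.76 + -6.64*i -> [7.76, 1.12, -5.52, -12.16, -18.8]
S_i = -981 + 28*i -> [-981, -953, -925, -897, -869]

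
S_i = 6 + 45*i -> [6, 51, 96, 141, 186]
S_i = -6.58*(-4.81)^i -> [-6.58, 31.65, -152.24, 732.25, -3522.14]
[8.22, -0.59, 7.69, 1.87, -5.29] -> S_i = Random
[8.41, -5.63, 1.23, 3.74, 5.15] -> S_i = Random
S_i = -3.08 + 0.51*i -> [-3.08, -2.57, -2.06, -1.55, -1.04]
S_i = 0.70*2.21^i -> [0.7, 1.55, 3.42, 7.56, 16.7]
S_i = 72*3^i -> [72, 216, 648, 1944, 5832]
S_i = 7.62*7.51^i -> [7.62, 57.23, 429.77, 3227.56, 24239.0]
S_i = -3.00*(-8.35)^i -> [-3.0, 25.05, -209.17, 1746.55, -14583.68]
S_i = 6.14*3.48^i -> [6.14, 21.37, 74.36, 258.77, 900.5]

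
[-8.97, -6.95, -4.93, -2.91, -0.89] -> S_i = -8.97 + 2.02*i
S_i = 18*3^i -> [18, 54, 162, 486, 1458]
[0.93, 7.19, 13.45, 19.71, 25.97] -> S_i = 0.93 + 6.26*i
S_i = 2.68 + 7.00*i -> [2.68, 9.68, 16.68, 23.68, 30.68]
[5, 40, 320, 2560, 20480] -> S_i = 5*8^i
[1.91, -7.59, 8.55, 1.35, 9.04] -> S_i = Random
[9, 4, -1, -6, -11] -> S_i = 9 + -5*i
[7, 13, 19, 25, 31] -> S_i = 7 + 6*i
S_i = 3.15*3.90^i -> [3.15, 12.28, 47.91, 186.85, 728.73]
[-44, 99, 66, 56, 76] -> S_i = Random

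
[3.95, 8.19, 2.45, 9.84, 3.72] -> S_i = Random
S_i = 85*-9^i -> [85, -765, 6885, -61965, 557685]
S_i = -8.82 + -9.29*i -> [-8.82, -18.11, -27.4, -36.69, -45.98]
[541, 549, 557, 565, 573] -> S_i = 541 + 8*i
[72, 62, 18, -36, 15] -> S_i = Random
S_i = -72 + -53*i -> [-72, -125, -178, -231, -284]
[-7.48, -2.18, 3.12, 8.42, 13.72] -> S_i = -7.48 + 5.30*i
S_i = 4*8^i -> [4, 32, 256, 2048, 16384]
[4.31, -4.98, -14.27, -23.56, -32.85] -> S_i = 4.31 + -9.29*i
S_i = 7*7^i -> [7, 49, 343, 2401, 16807]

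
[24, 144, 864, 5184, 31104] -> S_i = 24*6^i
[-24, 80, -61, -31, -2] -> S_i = Random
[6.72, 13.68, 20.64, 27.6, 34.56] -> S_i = 6.72 + 6.96*i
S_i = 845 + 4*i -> [845, 849, 853, 857, 861]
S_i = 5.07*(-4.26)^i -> [5.07, -21.6, 92.01, -391.96, 1669.73]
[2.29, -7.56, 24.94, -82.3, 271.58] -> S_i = 2.29*(-3.30)^i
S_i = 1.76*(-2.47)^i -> [1.76, -4.35, 10.74, -26.52, 65.51]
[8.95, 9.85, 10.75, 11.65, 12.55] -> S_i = 8.95 + 0.90*i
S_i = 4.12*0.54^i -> [4.12, 2.22, 1.2, 0.65, 0.35]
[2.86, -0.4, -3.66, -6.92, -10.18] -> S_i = 2.86 + -3.26*i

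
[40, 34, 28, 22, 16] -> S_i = 40 + -6*i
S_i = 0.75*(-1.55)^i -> [0.75, -1.16, 1.8, -2.79, 4.33]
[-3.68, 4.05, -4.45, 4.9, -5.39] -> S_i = -3.68*(-1.10)^i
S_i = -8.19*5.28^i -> [-8.19, -43.24, -228.32, -1205.55, -6365.31]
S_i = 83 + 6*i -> [83, 89, 95, 101, 107]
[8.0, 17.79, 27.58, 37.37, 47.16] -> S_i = 8.00 + 9.79*i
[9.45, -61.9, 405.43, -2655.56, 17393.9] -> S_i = 9.45*(-6.55)^i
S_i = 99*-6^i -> [99, -594, 3564, -21384, 128304]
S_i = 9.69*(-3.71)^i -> [9.69, -35.95, 133.37, -494.82, 1835.77]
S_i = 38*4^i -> [38, 152, 608, 2432, 9728]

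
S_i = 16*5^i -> [16, 80, 400, 2000, 10000]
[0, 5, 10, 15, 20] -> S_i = 0 + 5*i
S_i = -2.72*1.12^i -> [-2.72, -3.05, -3.41, -3.82, -4.28]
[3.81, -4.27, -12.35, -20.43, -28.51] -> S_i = 3.81 + -8.08*i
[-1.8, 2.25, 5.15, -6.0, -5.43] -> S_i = Random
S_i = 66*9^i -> [66, 594, 5346, 48114, 433026]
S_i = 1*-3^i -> [1, -3, 9, -27, 81]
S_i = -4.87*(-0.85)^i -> [-4.87, 4.14, -3.52, 2.99, -2.54]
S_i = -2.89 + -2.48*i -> [-2.89, -5.37, -7.85, -10.33, -12.81]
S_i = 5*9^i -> [5, 45, 405, 3645, 32805]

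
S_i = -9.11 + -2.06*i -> [-9.11, -11.17, -13.23, -15.29, -17.35]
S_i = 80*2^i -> [80, 160, 320, 640, 1280]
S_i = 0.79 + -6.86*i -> [0.79, -6.07, -12.93, -19.79, -26.65]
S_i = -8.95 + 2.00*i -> [-8.95, -6.95, -4.95, -2.95, -0.95]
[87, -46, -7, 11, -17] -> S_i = Random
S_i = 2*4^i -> [2, 8, 32, 128, 512]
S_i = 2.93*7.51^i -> [2.93, 22.0, 165.25, 1241.04, 9320.25]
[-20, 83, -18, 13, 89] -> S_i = Random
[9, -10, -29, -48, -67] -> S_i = 9 + -19*i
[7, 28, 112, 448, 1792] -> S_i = 7*4^i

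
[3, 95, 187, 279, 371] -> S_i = 3 + 92*i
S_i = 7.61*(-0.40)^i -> [7.61, -3.04, 1.22, -0.49, 0.19]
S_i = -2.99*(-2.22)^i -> [-2.99, 6.64, -14.74, 32.71, -72.62]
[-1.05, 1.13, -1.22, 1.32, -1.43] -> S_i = -1.05*(-1.08)^i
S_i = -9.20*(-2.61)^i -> [-9.2, 24.01, -62.67, 163.57, -426.92]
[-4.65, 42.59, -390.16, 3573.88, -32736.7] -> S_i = -4.65*(-9.16)^i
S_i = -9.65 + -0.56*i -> [-9.65, -10.21, -10.77, -11.33, -11.89]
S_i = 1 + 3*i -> [1, 4, 7, 10, 13]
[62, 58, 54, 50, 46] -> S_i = 62 + -4*i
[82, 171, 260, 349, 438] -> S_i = 82 + 89*i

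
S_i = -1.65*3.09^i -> [-1.65, -5.1, -15.75, -48.68, -150.42]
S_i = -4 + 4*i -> [-4, 0, 4, 8, 12]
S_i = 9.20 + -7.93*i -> [9.2, 1.27, -6.66, -14.59, -22.52]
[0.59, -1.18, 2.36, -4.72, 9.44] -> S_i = 0.59*(-2.00)^i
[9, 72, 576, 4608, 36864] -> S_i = 9*8^i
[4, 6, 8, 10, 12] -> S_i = 4 + 2*i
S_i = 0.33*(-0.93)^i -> [0.33, -0.31, 0.29, -0.27, 0.25]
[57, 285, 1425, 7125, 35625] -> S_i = 57*5^i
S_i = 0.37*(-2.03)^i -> [0.37, -0.75, 1.52, -3.1, 6.28]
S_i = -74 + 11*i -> [-74, -63, -52, -41, -30]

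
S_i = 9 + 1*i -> [9, 10, 11, 12, 13]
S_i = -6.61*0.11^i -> [-6.61, -0.73, -0.08, -0.01, -0.0]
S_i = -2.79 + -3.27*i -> [-2.79, -6.06, -9.33, -12.6, -15.87]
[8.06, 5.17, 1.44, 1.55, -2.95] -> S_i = Random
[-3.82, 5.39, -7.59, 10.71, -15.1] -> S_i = -3.82*(-1.41)^i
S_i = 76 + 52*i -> [76, 128, 180, 232, 284]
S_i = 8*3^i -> [8, 24, 72, 216, 648]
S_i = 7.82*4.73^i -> [7.82, 36.99, 174.96, 827.54, 3914.27]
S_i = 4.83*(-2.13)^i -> [4.83, -10.29, 21.91, -46.68, 99.42]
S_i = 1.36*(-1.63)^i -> [1.36, -2.22, 3.61, -5.89, 9.6]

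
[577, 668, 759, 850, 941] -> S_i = 577 + 91*i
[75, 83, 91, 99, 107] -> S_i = 75 + 8*i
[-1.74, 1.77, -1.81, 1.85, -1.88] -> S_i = -1.74*(-1.02)^i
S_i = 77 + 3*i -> [77, 80, 83, 86, 89]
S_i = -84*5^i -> [-84, -420, -2100, -10500, -52500]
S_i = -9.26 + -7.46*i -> [-9.26, -16.72, -24.18, -31.64, -39.1]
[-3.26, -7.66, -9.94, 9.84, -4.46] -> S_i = Random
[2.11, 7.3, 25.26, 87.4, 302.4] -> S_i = 2.11*3.46^i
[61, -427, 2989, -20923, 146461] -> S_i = 61*-7^i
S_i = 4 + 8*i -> [4, 12, 20, 28, 36]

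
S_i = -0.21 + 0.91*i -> [-0.21, 0.7, 1.61, 2.52, 3.43]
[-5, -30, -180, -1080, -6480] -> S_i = -5*6^i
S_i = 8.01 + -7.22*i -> [8.01, 0.79, -6.43, -13.65, -20.87]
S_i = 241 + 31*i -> [241, 272, 303, 334, 365]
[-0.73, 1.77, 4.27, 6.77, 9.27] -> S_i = -0.73 + 2.50*i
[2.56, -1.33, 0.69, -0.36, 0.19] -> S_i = 2.56*(-0.52)^i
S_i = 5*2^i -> [5, 10, 20, 40, 80]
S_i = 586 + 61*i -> [586, 647, 708, 769, 830]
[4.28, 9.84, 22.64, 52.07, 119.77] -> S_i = 4.28*2.30^i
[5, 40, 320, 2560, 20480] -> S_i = 5*8^i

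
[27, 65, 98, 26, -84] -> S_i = Random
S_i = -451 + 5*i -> [-451, -446, -441, -436, -431]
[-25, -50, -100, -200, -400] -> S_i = -25*2^i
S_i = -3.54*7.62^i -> [-3.54, -26.97, -205.55, -1566.28, -11935.02]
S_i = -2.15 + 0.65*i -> [-2.15, -1.5, -0.85, -0.2, 0.45]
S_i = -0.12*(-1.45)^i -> [-0.12, 0.17, -0.25, 0.37, -0.53]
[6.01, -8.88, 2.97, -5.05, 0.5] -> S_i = Random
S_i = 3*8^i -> [3, 24, 192, 1536, 12288]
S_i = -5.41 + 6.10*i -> [-5.41, 0.69, 6.79, 12.89, 18.99]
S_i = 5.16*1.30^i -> [5.16, 6.71, 8.72, 11.34, 14.74]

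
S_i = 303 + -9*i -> [303, 294, 285, 276, 267]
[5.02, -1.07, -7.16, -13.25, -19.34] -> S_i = 5.02 + -6.09*i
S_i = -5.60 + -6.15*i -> [-5.6, -11.75, -17.9, -24.05, -30.2]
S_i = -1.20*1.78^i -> [-1.2, -2.14, -3.8, -6.77, -12.05]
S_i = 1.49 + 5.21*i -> [1.49, 6.7, 11.91, 17.12, 22.33]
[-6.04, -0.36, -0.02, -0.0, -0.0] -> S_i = -6.04*0.06^i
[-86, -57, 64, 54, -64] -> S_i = Random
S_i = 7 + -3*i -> [7, 4, 1, -2, -5]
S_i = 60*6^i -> [60, 360, 2160, 12960, 77760]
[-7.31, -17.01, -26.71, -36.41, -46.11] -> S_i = -7.31 + -9.70*i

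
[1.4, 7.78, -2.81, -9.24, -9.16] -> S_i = Random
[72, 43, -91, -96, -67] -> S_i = Random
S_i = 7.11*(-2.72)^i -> [7.11, -19.34, 52.6, -143.08, 389.18]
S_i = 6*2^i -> [6, 12, 24, 48, 96]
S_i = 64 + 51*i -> [64, 115, 166, 217, 268]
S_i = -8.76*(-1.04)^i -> [-8.76, 9.11, -9.47, 9.85, -10.25]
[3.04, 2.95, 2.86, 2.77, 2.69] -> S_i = 3.04*0.97^i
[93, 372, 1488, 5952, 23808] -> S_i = 93*4^i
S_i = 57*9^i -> [57, 513, 4617, 41553, 373977]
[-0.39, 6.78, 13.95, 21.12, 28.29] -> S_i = -0.39 + 7.17*i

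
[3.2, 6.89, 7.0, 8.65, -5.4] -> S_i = Random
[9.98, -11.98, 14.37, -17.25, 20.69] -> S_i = 9.98*(-1.20)^i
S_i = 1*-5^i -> [1, -5, 25, -125, 625]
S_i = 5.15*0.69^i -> [5.15, 3.55, 2.45, 1.69, 1.17]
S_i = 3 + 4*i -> [3, 7, 11, 15, 19]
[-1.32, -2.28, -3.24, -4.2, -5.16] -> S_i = -1.32 + -0.96*i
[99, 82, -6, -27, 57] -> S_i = Random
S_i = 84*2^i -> [84, 168, 336, 672, 1344]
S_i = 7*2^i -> [7, 14, 28, 56, 112]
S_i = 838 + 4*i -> [838, 842, 846, 850, 854]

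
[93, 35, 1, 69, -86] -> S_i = Random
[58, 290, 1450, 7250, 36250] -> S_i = 58*5^i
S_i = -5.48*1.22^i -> [-5.48, -6.69, -8.16, -9.95, -12.14]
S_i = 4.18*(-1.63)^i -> [4.18, -6.81, 11.11, -18.1, 29.51]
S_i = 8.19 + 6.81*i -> [8.19, 15.0, 21.81, 28.62, 35.43]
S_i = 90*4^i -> [90, 360, 1440, 5760, 23040]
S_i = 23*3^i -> [23, 69, 207, 621, 1863]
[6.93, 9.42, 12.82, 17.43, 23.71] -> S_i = 6.93*1.36^i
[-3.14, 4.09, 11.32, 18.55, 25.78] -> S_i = -3.14 + 7.23*i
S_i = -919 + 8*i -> [-919, -911, -903, -895, -887]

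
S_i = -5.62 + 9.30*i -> [-5.62, 3.68, 12.98, 22.28, 31.58]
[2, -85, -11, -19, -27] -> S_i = Random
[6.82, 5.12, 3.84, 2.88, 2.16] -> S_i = 6.82*0.75^i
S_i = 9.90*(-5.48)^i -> [9.9, -54.25, 297.3, -1629.21, 8928.07]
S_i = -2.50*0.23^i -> [-2.5, -0.58, -0.13, -0.03, -0.01]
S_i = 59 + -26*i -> [59, 33, 7, -19, -45]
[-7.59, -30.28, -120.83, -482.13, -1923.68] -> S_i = -7.59*3.99^i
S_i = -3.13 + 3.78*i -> [-3.13, 0.65, 4.43, 8.21, 11.99]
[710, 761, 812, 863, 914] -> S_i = 710 + 51*i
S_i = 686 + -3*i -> [686, 683, 680, 677, 674]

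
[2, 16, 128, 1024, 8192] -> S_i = 2*8^i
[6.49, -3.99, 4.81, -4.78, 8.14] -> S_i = Random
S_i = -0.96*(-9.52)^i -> [-0.96, 9.14, -87.01, 828.29, -7885.31]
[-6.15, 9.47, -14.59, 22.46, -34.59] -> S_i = -6.15*(-1.54)^i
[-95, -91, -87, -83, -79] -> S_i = -95 + 4*i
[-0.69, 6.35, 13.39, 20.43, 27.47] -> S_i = -0.69 + 7.04*i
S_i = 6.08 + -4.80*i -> [6.08, 1.28, -3.52, -8.32, -13.12]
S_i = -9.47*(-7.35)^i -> [-9.47, 69.6, -511.59, 3760.21, -27637.54]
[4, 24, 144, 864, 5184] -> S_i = 4*6^i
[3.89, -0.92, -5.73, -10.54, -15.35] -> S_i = 3.89 + -4.81*i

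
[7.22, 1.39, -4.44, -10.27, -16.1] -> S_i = 7.22 + -5.83*i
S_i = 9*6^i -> [9, 54, 324, 1944, 11664]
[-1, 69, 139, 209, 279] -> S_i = -1 + 70*i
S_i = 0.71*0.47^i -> [0.71, 0.33, 0.16, 0.07, 0.03]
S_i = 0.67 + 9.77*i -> [0.67, 10.44, 20.21, 29.98, 39.75]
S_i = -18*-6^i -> [-18, 108, -648, 3888, -23328]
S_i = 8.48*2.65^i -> [8.48, 22.47, 59.55, 157.81, 418.2]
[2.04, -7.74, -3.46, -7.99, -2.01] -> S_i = Random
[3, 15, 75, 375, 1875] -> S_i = 3*5^i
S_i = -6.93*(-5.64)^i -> [-6.93, 39.09, -220.44, 1243.28, -7012.13]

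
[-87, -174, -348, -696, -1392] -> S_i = -87*2^i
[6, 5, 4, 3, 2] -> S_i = 6 + -1*i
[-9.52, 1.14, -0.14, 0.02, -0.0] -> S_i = -9.52*(-0.12)^i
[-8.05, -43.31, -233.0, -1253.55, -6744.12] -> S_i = -8.05*5.38^i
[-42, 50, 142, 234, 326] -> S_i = -42 + 92*i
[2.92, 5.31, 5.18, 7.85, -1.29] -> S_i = Random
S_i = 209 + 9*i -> [209, 218, 227, 236, 245]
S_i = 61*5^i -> [61, 305, 1525, 7625, 38125]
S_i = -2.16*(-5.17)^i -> [-2.16, 11.17, -57.73, 298.49, -1543.18]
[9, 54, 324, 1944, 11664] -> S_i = 9*6^i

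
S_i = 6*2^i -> [6, 12, 24, 48, 96]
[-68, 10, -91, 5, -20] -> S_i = Random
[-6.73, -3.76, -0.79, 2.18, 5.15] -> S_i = -6.73 + 2.97*i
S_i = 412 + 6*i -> [412, 418, 424, 430, 436]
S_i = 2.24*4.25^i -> [2.24, 9.52, 40.46, 171.96, 730.81]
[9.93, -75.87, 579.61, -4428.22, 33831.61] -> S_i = 9.93*(-7.64)^i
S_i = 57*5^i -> [57, 285, 1425, 7125, 35625]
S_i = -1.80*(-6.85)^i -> [-1.8, 12.33, -84.46, 578.55, -3963.1]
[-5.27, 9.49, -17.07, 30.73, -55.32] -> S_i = -5.27*(-1.80)^i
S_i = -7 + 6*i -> [-7, -1, 5, 11, 17]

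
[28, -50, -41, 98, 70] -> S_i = Random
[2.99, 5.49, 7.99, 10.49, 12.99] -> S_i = 2.99 + 2.50*i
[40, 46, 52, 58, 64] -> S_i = 40 + 6*i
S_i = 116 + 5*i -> [116, 121, 126, 131, 136]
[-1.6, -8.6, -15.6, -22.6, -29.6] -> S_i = -1.60 + -7.00*i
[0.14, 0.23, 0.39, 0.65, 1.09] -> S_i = 0.14*1.67^i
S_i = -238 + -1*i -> [-238, -239, -240, -241, -242]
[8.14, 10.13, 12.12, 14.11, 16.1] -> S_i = 8.14 + 1.99*i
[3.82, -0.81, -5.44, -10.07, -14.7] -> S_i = 3.82 + -4.63*i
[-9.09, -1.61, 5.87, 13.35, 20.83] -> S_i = -9.09 + 7.48*i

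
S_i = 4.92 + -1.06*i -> [4.92, 3.86, 2.8, 1.74, 0.68]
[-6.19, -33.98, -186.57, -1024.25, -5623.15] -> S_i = -6.19*5.49^i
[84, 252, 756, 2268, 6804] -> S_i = 84*3^i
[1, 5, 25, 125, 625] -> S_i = 1*5^i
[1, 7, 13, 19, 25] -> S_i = 1 + 6*i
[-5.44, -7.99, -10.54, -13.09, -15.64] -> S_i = -5.44 + -2.55*i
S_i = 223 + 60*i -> [223, 283, 343, 403, 463]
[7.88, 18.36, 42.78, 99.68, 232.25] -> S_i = 7.88*2.33^i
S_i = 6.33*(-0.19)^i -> [6.33, -1.2, 0.23, -0.04, 0.01]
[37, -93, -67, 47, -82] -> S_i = Random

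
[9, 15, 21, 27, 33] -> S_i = 9 + 6*i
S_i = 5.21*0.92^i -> [5.21, 4.79, 4.41, 4.06, 3.73]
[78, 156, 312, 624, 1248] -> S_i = 78*2^i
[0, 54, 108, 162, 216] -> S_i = 0 + 54*i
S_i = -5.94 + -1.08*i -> [-5.94, -7.02, -8.1, -9.18, -10.26]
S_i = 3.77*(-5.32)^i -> [3.77, -20.06, 106.7, -567.64, 3019.87]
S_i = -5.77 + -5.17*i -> [-5.77, -10.94, -16.11, -21.28, -26.45]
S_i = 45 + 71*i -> [45, 116, 187, 258, 329]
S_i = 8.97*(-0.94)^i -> [8.97, -8.43, 7.93, -7.45, 7.0]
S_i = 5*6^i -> [5, 30, 180, 1080, 6480]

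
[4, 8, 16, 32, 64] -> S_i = 4*2^i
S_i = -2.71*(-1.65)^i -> [-2.71, 4.47, -7.38, 12.17, -20.09]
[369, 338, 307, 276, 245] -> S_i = 369 + -31*i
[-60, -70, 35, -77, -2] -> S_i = Random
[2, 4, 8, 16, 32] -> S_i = 2*2^i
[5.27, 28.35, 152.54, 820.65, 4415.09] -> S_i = 5.27*5.38^i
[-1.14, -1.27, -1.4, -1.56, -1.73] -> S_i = -1.14*1.11^i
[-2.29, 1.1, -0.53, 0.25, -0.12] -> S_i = -2.29*(-0.48)^i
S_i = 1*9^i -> [1, 9, 81, 729, 6561]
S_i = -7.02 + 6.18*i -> [-7.02, -0.84, 5.34, 11.52, 17.7]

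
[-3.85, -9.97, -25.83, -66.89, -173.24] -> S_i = -3.85*2.59^i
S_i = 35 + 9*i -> [35, 44, 53, 62, 71]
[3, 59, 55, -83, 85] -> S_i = Random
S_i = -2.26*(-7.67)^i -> [-2.26, 17.33, -132.95, 1019.75, -7821.5]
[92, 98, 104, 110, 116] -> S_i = 92 + 6*i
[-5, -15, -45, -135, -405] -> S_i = -5*3^i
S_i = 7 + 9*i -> [7, 16, 25, 34, 43]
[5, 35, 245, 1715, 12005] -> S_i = 5*7^i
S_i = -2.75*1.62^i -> [-2.75, -4.46, -7.22, -11.69, -18.94]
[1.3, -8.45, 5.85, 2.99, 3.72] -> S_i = Random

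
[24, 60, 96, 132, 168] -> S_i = 24 + 36*i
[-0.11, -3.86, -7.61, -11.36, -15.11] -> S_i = -0.11 + -3.75*i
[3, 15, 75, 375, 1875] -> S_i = 3*5^i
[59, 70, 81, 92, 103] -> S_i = 59 + 11*i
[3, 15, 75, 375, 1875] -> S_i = 3*5^i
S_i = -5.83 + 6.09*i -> [-5.83, 0.26, 6.35, 12.44, 18.53]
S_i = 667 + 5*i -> [667, 672, 677, 682, 687]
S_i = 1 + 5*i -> [1, 6, 11, 16, 21]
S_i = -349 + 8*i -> [-349, -341, -333, -325, -317]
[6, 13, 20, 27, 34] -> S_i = 6 + 7*i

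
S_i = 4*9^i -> [4, 36, 324, 2916, 26244]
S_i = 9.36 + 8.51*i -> [9.36, 17.87, 26.38, 34.89, 43.4]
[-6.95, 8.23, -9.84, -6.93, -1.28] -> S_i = Random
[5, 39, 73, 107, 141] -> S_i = 5 + 34*i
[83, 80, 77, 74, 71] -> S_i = 83 + -3*i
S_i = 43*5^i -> [43, 215, 1075, 5375, 26875]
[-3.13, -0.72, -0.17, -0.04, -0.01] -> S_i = -3.13*0.23^i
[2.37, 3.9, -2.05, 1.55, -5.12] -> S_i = Random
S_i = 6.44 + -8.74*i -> [6.44, -2.3, -11.04, -19.78, -28.52]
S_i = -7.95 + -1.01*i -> [-7.95, -8.96, -9.97, -10.98, -11.99]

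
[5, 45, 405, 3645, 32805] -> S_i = 5*9^i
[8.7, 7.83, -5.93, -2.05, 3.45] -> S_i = Random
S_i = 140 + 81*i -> [140, 221, 302, 383, 464]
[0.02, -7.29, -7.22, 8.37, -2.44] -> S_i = Random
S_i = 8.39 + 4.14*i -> [8.39, 12.53, 16.67, 20.81, 24.95]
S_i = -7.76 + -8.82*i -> [-7.76, -16.58, -25.4, -34.22, -43.04]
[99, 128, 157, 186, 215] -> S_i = 99 + 29*i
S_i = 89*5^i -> [89, 445, 2225, 11125, 55625]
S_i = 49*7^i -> [49, 343, 2401, 16807, 117649]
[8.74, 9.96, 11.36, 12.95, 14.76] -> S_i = 8.74*1.14^i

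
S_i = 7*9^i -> [7, 63, 567, 5103, 45927]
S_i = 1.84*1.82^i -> [1.84, 3.35, 6.09, 11.09, 20.19]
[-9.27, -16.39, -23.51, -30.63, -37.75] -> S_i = -9.27 + -7.12*i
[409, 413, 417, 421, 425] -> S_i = 409 + 4*i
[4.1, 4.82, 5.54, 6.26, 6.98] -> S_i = 4.10 + 0.72*i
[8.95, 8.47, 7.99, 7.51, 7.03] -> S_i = 8.95 + -0.48*i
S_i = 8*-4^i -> [8, -32, 128, -512, 2048]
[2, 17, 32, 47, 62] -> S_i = 2 + 15*i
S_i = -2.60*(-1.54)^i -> [-2.6, 4.0, -6.17, 9.5, -14.62]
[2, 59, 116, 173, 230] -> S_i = 2 + 57*i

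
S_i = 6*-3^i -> [6, -18, 54, -162, 486]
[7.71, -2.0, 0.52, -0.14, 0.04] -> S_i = 7.71*(-0.26)^i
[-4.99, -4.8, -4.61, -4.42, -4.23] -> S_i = -4.99 + 0.19*i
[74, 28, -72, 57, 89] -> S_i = Random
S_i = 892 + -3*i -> [892, 889, 886, 883, 880]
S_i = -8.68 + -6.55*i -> [-8.68, -15.23, -21.78, -28.33, -34.88]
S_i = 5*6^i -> [5, 30, 180, 1080, 6480]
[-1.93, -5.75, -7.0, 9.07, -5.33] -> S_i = Random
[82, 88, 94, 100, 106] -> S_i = 82 + 6*i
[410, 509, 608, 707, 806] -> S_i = 410 + 99*i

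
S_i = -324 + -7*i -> [-324, -331, -338, -345, -352]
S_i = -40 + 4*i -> [-40, -36, -32, -28, -24]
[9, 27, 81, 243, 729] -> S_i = 9*3^i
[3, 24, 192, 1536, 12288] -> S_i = 3*8^i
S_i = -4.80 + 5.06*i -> [-4.8, 0.26, 5.32, 10.38, 15.44]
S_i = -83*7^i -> [-83, -581, -4067, -28469, -199283]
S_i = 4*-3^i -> [4, -12, 36, -108, 324]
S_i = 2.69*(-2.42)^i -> [2.69, -6.51, 15.75, -38.12, 92.26]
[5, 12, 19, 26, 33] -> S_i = 5 + 7*i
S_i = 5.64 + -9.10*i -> [5.64, -3.46, -12.56, -21.66, -30.76]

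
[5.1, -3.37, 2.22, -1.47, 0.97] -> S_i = 5.10*(-0.66)^i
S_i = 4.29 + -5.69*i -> [4.29, -1.4, -7.09, -12.78, -18.47]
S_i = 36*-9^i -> [36, -324, 2916, -26244, 236196]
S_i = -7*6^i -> [-7, -42, -252, -1512, -9072]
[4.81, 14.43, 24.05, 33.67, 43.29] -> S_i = 4.81 + 9.62*i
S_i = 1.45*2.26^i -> [1.45, 3.28, 7.41, 16.74, 37.83]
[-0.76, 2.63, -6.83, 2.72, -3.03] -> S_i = Random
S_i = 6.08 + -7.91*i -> [6.08, -1.83, -9.74, -17.65, -25.56]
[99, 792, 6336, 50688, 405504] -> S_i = 99*8^i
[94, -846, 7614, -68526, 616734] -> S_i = 94*-9^i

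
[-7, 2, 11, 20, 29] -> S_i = -7 + 9*i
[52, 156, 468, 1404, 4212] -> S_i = 52*3^i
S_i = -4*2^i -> [-4, -8, -16, -32, -64]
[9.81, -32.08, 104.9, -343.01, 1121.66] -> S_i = 9.81*(-3.27)^i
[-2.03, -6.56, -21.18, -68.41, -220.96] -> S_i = -2.03*3.23^i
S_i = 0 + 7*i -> [0, 7, 14, 21, 28]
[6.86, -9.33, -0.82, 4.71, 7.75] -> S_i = Random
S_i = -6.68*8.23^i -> [-6.68, -54.98, -452.46, -3723.71, -30646.14]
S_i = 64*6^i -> [64, 384, 2304, 13824, 82944]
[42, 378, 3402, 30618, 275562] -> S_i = 42*9^i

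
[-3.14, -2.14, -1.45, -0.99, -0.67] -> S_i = -3.14*0.68^i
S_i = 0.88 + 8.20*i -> [0.88, 9.08, 17.28, 25.48, 33.68]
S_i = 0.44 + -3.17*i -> [0.44, -2.73, -5.9, -9.07, -12.24]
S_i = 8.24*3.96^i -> [8.24, 32.63, 129.22, 511.7, 2026.32]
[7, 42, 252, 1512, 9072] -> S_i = 7*6^i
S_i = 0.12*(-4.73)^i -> [0.12, -0.57, 2.68, -12.7, 60.07]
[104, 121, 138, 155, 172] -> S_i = 104 + 17*i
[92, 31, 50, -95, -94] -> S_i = Random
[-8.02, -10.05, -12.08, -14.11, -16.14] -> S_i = -8.02 + -2.03*i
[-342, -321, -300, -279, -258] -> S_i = -342 + 21*i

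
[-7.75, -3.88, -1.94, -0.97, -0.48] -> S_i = -7.75*0.50^i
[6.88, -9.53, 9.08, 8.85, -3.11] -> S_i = Random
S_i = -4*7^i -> [-4, -28, -196, -1372, -9604]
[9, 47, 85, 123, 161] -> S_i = 9 + 38*i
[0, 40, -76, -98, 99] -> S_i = Random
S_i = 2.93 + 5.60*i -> [2.93, 8.53, 14.13, 19.73, 25.33]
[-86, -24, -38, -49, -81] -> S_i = Random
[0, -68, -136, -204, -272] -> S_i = 0 + -68*i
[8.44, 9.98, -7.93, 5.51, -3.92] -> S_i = Random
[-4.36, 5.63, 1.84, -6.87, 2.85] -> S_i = Random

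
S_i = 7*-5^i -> [7, -35, 175, -875, 4375]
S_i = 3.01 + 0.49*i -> [3.01, 3.5, 3.99, 4.48, 4.97]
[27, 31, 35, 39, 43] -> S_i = 27 + 4*i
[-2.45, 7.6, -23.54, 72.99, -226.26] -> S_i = -2.45*(-3.10)^i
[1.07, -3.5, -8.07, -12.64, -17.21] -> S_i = 1.07 + -4.57*i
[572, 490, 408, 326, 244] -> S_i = 572 + -82*i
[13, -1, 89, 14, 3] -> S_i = Random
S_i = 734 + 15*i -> [734, 749, 764, 779, 794]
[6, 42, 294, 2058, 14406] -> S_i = 6*7^i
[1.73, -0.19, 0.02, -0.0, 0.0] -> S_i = 1.73*(-0.11)^i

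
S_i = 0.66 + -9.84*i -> [0.66, -9.18, -19.02, -28.86, -38.7]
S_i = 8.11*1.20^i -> [8.11, 9.73, 11.68, 14.01, 16.82]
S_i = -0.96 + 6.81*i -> [-0.96, 5.85, 12.66, 19.47, 26.28]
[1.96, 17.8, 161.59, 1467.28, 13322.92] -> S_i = 1.96*9.08^i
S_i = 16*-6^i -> [16, -96, 576, -3456, 20736]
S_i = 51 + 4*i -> [51, 55, 59, 63, 67]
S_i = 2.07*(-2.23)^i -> [2.07, -4.62, 10.29, -22.96, 51.19]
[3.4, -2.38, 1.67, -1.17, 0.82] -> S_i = 3.40*(-0.70)^i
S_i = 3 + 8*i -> [3, 11, 19, 27, 35]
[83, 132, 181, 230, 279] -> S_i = 83 + 49*i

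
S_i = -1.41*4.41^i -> [-1.41, -6.22, -27.42, -120.93, -533.3]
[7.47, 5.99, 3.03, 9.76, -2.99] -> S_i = Random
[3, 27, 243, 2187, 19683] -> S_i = 3*9^i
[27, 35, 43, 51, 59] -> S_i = 27 + 8*i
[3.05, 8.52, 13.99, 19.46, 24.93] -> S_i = 3.05 + 5.47*i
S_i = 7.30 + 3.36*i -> [7.3, 10.66, 14.02, 17.38, 20.74]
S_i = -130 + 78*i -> [-130, -52, 26, 104, 182]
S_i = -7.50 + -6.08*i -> [-7.5, -13.58, -19.66, -25.74, -31.82]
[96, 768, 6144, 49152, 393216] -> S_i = 96*8^i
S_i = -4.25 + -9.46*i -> [-4.25, -13.71, -23.17, -32.63, -42.09]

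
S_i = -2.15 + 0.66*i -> [-2.15, -1.49, -0.83, -0.17, 0.49]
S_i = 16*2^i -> [16, 32, 64, 128, 256]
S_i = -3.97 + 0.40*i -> [-3.97, -3.57, -3.17, -2.77, -2.37]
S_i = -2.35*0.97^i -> [-2.35, -2.28, -2.21, -2.14, -2.08]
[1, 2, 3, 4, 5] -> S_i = 1 + 1*i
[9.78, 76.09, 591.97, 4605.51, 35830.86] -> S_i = 9.78*7.78^i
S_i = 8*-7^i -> [8, -56, 392, -2744, 19208]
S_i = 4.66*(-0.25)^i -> [4.66, -1.16, 0.29, -0.07, 0.02]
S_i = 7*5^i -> [7, 35, 175, 875, 4375]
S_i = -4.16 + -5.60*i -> [-4.16, -9.76, -15.36, -20.96, -26.56]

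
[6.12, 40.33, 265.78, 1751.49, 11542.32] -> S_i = 6.12*6.59^i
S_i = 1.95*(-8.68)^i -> [1.95, -16.93, 146.92, -1275.25, 11069.13]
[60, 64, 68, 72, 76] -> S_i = 60 + 4*i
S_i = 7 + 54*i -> [7, 61, 115, 169, 223]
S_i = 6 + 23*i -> [6, 29, 52, 75, 98]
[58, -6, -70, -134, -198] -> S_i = 58 + -64*i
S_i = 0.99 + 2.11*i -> [0.99, 3.1, 5.21, 7.32, 9.43]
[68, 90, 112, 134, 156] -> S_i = 68 + 22*i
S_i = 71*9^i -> [71, 639, 5751, 51759, 465831]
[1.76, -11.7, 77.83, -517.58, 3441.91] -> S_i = 1.76*(-6.65)^i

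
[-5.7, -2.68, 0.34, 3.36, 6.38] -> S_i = -5.70 + 3.02*i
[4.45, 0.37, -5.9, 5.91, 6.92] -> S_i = Random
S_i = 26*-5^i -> [26, -130, 650, -3250, 16250]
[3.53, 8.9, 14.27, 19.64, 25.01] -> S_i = 3.53 + 5.37*i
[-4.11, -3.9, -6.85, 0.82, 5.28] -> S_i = Random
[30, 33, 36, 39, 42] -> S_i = 30 + 3*i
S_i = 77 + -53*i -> [77, 24, -29, -82, -135]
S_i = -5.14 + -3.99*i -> [-5.14, -9.13, -13.12, -17.11, -21.1]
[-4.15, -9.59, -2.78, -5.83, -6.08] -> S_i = Random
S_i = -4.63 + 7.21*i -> [-4.63, 2.58, 9.79, 17.0, 24.21]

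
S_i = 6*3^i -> [6, 18, 54, 162, 486]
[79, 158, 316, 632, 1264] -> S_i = 79*2^i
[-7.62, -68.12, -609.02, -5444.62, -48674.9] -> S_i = -7.62*8.94^i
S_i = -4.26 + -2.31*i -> [-4.26, -6.57, -8.88, -11.19, -13.5]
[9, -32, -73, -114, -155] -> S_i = 9 + -41*i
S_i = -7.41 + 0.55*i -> [-7.41, -6.86, -6.31, -5.76, -5.21]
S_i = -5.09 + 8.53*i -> [-5.09, 3.44, 11.97, 20.5, 29.03]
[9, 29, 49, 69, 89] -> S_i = 9 + 20*i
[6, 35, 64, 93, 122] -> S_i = 6 + 29*i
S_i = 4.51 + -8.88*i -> [4.51, -4.37, -13.25, -22.13, -31.01]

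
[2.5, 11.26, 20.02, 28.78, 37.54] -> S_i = 2.50 + 8.76*i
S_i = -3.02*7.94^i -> [-3.02, -23.98, -190.39, -1511.71, -12002.98]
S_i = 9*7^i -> [9, 63, 441, 3087, 21609]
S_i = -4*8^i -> [-4, -32, -256, -2048, -16384]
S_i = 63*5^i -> [63, 315, 1575, 7875, 39375]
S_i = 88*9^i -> [88, 792, 7128, 64152, 577368]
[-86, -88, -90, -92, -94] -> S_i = -86 + -2*i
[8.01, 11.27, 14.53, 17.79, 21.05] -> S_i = 8.01 + 3.26*i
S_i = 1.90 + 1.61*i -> [1.9, 3.51, 5.12, 6.73, 8.34]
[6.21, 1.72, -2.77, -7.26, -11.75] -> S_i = 6.21 + -4.49*i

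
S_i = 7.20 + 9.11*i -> [7.2, 16.31, 25.42, 34.53, 43.64]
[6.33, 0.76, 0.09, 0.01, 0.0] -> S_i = 6.33*0.12^i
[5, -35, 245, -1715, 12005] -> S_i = 5*-7^i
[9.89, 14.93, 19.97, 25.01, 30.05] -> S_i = 9.89 + 5.04*i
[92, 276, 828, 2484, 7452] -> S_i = 92*3^i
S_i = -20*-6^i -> [-20, 120, -720, 4320, -25920]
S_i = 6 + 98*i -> [6, 104, 202, 300, 398]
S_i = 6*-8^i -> [6, -48, 384, -3072, 24576]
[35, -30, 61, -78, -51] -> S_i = Random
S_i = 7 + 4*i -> [7, 11, 15, 19, 23]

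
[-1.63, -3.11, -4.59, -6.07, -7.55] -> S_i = -1.63 + -1.48*i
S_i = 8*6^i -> [8, 48, 288, 1728, 10368]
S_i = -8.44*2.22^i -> [-8.44, -18.74, -41.6, -92.34, -205.0]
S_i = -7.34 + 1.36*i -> [-7.34, -5.98, -4.62, -3.26, -1.9]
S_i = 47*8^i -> [47, 376, 3008, 24064, 192512]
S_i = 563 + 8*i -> [563, 571, 579, 587, 595]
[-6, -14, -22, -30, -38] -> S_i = -6 + -8*i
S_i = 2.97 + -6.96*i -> [2.97, -3.99, -10.95, -17.91, -24.87]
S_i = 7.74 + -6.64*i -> [7.74, 1.1, -5.54, -12.18, -18.82]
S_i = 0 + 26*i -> [0, 26, 52, 78, 104]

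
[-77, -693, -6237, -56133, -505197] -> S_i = -77*9^i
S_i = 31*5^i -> [31, 155, 775, 3875, 19375]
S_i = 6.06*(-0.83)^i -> [6.06, -5.03, 4.17, -3.47, 2.88]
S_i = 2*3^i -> [2, 6, 18, 54, 162]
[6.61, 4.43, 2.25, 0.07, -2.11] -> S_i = 6.61 + -2.18*i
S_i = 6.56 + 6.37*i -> [6.56, 12.93, 19.3, 25.67, 32.04]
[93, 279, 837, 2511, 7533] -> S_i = 93*3^i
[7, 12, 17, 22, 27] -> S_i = 7 + 5*i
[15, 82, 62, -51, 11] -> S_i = Random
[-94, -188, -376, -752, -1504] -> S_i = -94*2^i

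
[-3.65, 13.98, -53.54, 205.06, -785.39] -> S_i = -3.65*(-3.83)^i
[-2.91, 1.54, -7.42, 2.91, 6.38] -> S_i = Random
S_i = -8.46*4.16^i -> [-8.46, -35.19, -146.41, -609.05, -2533.63]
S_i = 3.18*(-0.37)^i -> [3.18, -1.18, 0.44, -0.16, 0.06]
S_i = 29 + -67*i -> [29, -38, -105, -172, -239]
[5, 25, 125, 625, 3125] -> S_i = 5*5^i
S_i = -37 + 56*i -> [-37, 19, 75, 131, 187]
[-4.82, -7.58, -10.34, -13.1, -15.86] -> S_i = -4.82 + -2.76*i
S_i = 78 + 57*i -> [78, 135, 192, 249, 306]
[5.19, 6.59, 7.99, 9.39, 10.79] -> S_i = 5.19 + 1.40*i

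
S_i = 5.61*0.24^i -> [5.61, 1.35, 0.32, 0.08, 0.02]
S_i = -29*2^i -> [-29, -58, -116, -232, -464]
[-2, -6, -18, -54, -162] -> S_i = -2*3^i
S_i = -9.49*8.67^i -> [-9.49, -82.28, -713.35, -6184.77, -53621.95]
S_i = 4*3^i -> [4, 12, 36, 108, 324]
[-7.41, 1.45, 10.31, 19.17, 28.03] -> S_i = -7.41 + 8.86*i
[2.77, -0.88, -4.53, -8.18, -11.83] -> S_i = 2.77 + -3.65*i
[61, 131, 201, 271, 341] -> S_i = 61 + 70*i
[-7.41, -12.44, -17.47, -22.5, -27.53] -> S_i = -7.41 + -5.03*i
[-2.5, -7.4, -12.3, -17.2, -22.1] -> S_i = -2.50 + -4.90*i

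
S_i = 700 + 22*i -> [700, 722, 744, 766, 788]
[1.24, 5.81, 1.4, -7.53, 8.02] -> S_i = Random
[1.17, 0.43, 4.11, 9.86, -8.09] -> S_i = Random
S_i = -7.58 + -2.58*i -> [-7.58, -10.16, -12.74, -15.32, -17.9]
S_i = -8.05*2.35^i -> [-8.05, -18.92, -44.46, -104.47, -245.51]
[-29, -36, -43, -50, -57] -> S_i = -29 + -7*i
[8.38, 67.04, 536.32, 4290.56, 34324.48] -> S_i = 8.38*8.00^i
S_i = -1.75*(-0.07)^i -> [-1.75, 0.12, -0.01, 0.0, -0.0]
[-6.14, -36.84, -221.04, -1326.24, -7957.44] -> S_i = -6.14*6.00^i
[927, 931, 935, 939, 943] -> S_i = 927 + 4*i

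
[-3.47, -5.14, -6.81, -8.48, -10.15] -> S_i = -3.47 + -1.67*i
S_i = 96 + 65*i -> [96, 161, 226, 291, 356]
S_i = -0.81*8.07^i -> [-0.81, -6.54, -52.75, -425.7, -3435.41]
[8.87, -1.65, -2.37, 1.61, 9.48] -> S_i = Random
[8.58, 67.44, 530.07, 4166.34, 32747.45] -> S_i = 8.58*7.86^i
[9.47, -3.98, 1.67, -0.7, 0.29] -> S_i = 9.47*(-0.42)^i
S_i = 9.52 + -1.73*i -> [9.52, 7.79, 6.06, 4.33, 2.6]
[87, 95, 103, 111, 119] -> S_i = 87 + 8*i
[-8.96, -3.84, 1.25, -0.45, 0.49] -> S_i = Random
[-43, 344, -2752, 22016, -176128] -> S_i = -43*-8^i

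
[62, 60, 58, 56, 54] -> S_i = 62 + -2*i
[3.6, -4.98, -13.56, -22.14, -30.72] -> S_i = 3.60 + -8.58*i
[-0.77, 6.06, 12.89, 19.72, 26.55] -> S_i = -0.77 + 6.83*i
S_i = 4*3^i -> [4, 12, 36, 108, 324]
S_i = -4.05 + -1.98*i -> [-4.05, -6.03, -8.01, -9.99, -11.97]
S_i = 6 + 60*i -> [6, 66, 126, 186, 246]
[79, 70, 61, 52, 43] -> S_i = 79 + -9*i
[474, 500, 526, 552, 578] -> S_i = 474 + 26*i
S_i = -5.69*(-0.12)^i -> [-5.69, 0.68, -0.08, 0.01, -0.0]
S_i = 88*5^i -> [88, 440, 2200, 11000, 55000]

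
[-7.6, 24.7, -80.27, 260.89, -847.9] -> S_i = -7.60*(-3.25)^i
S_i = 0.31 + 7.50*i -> [0.31, 7.81, 15.31, 22.81, 30.31]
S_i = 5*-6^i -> [5, -30, 180, -1080, 6480]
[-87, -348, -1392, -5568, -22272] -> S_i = -87*4^i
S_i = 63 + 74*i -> [63, 137, 211, 285, 359]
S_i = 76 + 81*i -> [76, 157, 238, 319, 400]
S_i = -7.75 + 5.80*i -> [-7.75, -1.95, 3.85, 9.65, 15.45]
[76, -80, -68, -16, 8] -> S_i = Random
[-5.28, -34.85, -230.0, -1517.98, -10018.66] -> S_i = -5.28*6.60^i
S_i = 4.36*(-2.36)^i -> [4.36, -10.29, 24.28, -57.31, 135.25]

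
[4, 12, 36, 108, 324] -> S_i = 4*3^i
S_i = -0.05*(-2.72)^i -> [-0.05, 0.14, -0.37, 1.01, -2.74]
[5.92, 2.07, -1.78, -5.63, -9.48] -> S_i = 5.92 + -3.85*i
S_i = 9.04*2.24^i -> [9.04, 20.25, 45.36, 101.6, 227.59]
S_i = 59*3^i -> [59, 177, 531, 1593, 4779]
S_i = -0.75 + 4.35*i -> [-0.75, 3.6, 7.95, 12.3, 16.65]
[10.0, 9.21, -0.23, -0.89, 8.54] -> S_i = Random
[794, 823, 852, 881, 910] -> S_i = 794 + 29*i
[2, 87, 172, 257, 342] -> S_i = 2 + 85*i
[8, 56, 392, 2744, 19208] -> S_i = 8*7^i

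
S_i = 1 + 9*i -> [1, 10, 19, 28, 37]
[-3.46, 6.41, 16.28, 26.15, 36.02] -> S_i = -3.46 + 9.87*i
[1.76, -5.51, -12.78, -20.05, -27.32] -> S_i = 1.76 + -7.27*i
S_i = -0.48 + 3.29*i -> [-0.48, 2.81, 6.1, 9.39, 12.68]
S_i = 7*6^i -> [7, 42, 252, 1512, 9072]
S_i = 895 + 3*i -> [895, 898, 901, 904, 907]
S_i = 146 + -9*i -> [146, 137, 128, 119, 110]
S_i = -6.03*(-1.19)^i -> [-6.03, 7.18, -8.54, 10.16, -12.09]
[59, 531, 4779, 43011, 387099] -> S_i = 59*9^i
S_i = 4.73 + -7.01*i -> [4.73, -2.28, -9.29, -16.3, -23.31]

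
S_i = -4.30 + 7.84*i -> [-4.3, 3.54, 11.38, 19.22, 27.06]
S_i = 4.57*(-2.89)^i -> [4.57, -13.21, 38.17, -110.31, 318.79]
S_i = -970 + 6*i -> [-970, -964, -958, -952, -946]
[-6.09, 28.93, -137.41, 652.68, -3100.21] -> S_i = -6.09*(-4.75)^i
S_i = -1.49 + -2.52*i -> [-1.49, -4.01, -6.53, -9.05, -11.57]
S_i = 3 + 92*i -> [3, 95, 187, 279, 371]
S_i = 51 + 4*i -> [51, 55, 59, 63, 67]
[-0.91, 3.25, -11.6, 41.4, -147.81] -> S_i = -0.91*(-3.57)^i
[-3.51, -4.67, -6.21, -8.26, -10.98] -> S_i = -3.51*1.33^i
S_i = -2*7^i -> [-2, -14, -98, -686, -4802]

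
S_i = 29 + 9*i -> [29, 38, 47, 56, 65]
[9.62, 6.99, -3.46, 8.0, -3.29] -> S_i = Random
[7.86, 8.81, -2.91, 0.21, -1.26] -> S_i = Random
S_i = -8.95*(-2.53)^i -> [-8.95, 22.64, -57.29, 144.94, -366.7]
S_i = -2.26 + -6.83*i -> [-2.26, -9.09, -15.92, -22.75, -29.58]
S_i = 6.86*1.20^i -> [6.86, 8.23, 9.88, 11.85, 14.22]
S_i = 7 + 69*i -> [7, 76, 145, 214, 283]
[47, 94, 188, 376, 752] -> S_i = 47*2^i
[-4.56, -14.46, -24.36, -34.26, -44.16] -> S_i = -4.56 + -9.90*i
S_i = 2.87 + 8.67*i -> [2.87, 11.54, 20.21, 28.88, 37.55]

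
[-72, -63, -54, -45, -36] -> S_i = -72 + 9*i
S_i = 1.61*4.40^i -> [1.61, 7.08, 31.17, 137.15, 603.44]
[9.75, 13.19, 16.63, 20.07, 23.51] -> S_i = 9.75 + 3.44*i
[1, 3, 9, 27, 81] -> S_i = 1*3^i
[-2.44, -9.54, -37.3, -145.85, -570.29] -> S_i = -2.44*3.91^i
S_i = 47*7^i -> [47, 329, 2303, 16121, 112847]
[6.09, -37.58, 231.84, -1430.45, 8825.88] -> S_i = 6.09*(-6.17)^i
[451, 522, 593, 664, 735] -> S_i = 451 + 71*i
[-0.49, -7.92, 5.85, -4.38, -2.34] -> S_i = Random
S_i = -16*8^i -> [-16, -128, -1024, -8192, -65536]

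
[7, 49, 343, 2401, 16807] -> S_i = 7*7^i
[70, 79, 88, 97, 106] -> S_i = 70 + 9*i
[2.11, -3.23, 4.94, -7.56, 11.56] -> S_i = 2.11*(-1.53)^i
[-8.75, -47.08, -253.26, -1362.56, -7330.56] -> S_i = -8.75*5.38^i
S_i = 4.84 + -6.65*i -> [4.84, -1.81, -8.46, -15.11, -21.76]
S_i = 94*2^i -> [94, 188, 376, 752, 1504]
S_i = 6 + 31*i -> [6, 37, 68, 99, 130]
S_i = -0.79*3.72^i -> [-0.79, -2.94, -10.93, -40.67, -151.29]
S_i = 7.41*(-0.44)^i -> [7.41, -3.26, 1.43, -0.63, 0.28]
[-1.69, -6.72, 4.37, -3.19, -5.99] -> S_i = Random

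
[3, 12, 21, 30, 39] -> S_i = 3 + 9*i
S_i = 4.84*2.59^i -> [4.84, 12.54, 32.47, 84.09, 217.79]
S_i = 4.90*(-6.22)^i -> [4.9, -30.48, 189.57, -1179.15, 7334.28]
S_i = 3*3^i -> [3, 9, 27, 81, 243]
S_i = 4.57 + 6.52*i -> [4.57, 11.09, 17.61, 24.13, 30.65]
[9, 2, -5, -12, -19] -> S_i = 9 + -7*i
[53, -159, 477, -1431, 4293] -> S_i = 53*-3^i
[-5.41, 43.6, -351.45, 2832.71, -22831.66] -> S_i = -5.41*(-8.06)^i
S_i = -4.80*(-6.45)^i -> [-4.8, 30.96, -199.69, 1288.01, -8307.69]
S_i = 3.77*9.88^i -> [3.77, 37.25, 368.01, 3635.9, 35922.71]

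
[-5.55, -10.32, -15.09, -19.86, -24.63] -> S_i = -5.55 + -4.77*i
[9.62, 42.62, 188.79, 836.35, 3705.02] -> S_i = 9.62*4.43^i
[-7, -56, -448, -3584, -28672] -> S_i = -7*8^i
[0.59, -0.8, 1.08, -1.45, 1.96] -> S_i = 0.59*(-1.35)^i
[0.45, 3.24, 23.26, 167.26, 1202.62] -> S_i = 0.45*7.19^i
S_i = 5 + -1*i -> [5, 4, 3, 2, 1]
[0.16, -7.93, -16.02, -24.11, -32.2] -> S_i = 0.16 + -8.09*i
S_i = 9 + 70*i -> [9, 79, 149, 219, 289]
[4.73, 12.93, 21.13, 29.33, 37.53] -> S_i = 4.73 + 8.20*i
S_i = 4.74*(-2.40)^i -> [4.74, -11.38, 27.3, -65.53, 157.26]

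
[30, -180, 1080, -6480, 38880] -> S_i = 30*-6^i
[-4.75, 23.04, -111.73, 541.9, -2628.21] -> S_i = -4.75*(-4.85)^i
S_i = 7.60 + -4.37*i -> [7.6, 3.23, -1.14, -5.51, -9.88]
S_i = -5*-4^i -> [-5, 20, -80, 320, -1280]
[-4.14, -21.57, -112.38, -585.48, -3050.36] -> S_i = -4.14*5.21^i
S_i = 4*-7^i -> [4, -28, 196, -1372, 9604]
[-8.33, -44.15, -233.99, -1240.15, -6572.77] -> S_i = -8.33*5.30^i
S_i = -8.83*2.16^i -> [-8.83, -19.07, -41.2, -88.99, -192.21]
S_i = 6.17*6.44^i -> [6.17, 39.73, 255.89, 1647.95, 10612.77]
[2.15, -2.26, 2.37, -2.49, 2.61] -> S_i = 2.15*(-1.05)^i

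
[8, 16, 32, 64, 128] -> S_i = 8*2^i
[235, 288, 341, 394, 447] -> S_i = 235 + 53*i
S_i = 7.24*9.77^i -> [7.24, 70.73, 691.08, 6751.84, 65965.49]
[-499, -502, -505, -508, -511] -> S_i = -499 + -3*i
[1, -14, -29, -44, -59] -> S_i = 1 + -15*i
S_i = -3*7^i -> [-3, -21, -147, -1029, -7203]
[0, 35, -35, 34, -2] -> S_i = Random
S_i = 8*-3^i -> [8, -24, 72, -216, 648]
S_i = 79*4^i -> [79, 316, 1264, 5056, 20224]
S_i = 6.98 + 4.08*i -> [6.98, 11.06, 15.14, 19.22, 23.3]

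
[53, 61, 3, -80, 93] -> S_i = Random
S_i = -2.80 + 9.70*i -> [-2.8, 6.9, 16.6, 26.3, 36.0]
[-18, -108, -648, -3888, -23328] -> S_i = -18*6^i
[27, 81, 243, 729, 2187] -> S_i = 27*3^i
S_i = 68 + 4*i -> [68, 72, 76, 80, 84]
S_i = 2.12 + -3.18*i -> [2.12, -1.06, -4.24, -7.42, -10.6]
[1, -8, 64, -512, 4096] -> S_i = 1*-8^i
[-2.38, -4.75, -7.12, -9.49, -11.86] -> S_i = -2.38 + -2.37*i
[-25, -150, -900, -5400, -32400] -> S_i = -25*6^i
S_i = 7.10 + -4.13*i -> [7.1, 2.97, -1.16, -5.29, -9.42]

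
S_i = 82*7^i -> [82, 574, 4018, 28126, 196882]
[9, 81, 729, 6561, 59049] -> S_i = 9*9^i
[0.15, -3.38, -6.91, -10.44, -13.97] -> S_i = 0.15 + -3.53*i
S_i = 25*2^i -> [25, 50, 100, 200, 400]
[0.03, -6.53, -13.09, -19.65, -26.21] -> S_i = 0.03 + -6.56*i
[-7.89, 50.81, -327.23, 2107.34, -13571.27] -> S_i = -7.89*(-6.44)^i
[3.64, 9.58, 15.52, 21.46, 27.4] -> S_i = 3.64 + 5.94*i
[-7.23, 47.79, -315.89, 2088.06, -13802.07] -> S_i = -7.23*(-6.61)^i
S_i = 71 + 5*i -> [71, 76, 81, 86, 91]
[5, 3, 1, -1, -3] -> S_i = 5 + -2*i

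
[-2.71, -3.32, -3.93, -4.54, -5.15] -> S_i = -2.71 + -0.61*i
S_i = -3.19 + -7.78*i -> [-3.19, -10.97, -18.75, -26.53, -34.31]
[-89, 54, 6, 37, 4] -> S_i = Random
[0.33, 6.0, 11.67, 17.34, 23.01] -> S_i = 0.33 + 5.67*i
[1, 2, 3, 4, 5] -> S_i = 1 + 1*i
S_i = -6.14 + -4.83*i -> [-6.14, -10.97, -15.8, -20.63, -25.46]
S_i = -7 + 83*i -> [-7, 76, 159, 242, 325]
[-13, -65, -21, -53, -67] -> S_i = Random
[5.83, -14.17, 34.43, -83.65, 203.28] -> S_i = 5.83*(-2.43)^i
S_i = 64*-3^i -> [64, -192, 576, -1728, 5184]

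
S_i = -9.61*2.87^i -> [-9.61, -27.58, -79.16, -227.18, -652.01]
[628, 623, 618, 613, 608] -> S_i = 628 + -5*i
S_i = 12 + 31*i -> [12, 43, 74, 105, 136]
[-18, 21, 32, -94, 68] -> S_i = Random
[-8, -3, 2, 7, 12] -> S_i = -8 + 5*i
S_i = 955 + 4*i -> [955, 959, 963, 967, 971]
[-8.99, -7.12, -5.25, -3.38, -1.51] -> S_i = -8.99 + 1.87*i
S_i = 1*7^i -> [1, 7, 49, 343, 2401]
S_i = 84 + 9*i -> [84, 93, 102, 111, 120]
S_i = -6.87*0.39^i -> [-6.87, -2.68, -1.04, -0.41, -0.16]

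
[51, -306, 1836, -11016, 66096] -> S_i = 51*-6^i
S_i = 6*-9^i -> [6, -54, 486, -4374, 39366]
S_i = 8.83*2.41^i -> [8.83, 21.28, 51.29, 123.6, 297.87]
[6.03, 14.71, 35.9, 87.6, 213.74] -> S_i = 6.03*2.44^i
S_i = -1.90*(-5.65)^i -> [-1.9, 10.74, -60.65, 342.69, -1936.19]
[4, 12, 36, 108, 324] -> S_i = 4*3^i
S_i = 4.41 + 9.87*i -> [4.41, 14.28, 24.15, 34.02, 43.89]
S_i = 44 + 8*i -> [44, 52, 60, 68, 76]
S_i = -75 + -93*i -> [-75, -168, -261, -354, -447]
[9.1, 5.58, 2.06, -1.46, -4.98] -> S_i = 9.10 + -3.52*i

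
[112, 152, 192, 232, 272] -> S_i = 112 + 40*i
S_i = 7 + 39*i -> [7, 46, 85, 124, 163]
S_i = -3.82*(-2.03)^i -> [-3.82, 7.75, -15.74, 31.96, -64.87]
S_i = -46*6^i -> [-46, -276, -1656, -9936, -59616]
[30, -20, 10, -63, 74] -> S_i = Random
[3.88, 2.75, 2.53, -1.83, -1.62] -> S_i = Random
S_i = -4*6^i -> [-4, -24, -144, -864, -5184]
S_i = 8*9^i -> [8, 72, 648, 5832, 52488]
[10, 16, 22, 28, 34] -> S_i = 10 + 6*i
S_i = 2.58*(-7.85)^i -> [2.58, -20.25, 158.99, -1248.04, 9797.12]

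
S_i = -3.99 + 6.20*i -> [-3.99, 2.21, 8.41, 14.61, 20.81]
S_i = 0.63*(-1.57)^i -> [0.63, -0.99, 1.55, -2.44, 3.83]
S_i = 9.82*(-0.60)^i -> [9.82, -5.89, 3.54, -2.12, 1.27]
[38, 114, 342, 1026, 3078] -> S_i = 38*3^i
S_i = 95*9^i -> [95, 855, 7695, 69255, 623295]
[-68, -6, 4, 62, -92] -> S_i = Random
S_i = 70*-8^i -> [70, -560, 4480, -35840, 286720]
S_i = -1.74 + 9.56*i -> [-1.74, 7.82, 17.38, 26.94, 36.5]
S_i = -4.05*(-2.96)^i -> [-4.05, 11.99, -35.48, 105.03, -310.9]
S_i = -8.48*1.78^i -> [-8.48, -15.09, -26.87, -47.83, -85.13]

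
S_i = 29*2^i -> [29, 58, 116, 232, 464]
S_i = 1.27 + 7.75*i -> [1.27, 9.02, 16.77, 24.52, 32.27]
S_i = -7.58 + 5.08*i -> [-7.58, -2.5, 2.58, 7.66, 12.74]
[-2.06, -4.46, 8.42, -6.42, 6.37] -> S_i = Random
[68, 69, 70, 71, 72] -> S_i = 68 + 1*i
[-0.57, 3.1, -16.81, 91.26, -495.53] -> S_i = -0.57*(-5.43)^i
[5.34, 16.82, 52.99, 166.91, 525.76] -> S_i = 5.34*3.15^i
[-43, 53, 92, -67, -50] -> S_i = Random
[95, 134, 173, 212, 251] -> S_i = 95 + 39*i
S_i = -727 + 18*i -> [-727, -709, -691, -673, -655]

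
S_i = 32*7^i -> [32, 224, 1568, 10976, 76832]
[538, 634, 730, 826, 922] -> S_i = 538 + 96*i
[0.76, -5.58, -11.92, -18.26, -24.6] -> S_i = 0.76 + -6.34*i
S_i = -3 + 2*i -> [-3, -1, 1, 3, 5]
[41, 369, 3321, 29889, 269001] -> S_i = 41*9^i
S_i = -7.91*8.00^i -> [-7.91, -63.28, -506.24, -4049.92, -32399.36]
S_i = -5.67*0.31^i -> [-5.67, -1.76, -0.54, -0.17, -0.05]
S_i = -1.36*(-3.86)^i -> [-1.36, 5.25, -20.26, 78.22, -301.92]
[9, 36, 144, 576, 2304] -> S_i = 9*4^i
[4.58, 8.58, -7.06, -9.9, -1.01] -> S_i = Random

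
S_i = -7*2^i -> [-7, -14, -28, -56, -112]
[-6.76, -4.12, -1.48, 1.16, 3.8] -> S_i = -6.76 + 2.64*i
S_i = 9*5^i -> [9, 45, 225, 1125, 5625]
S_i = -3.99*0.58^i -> [-3.99, -2.31, -1.34, -0.78, -0.45]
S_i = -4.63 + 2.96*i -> [-4.63, -1.67, 1.29, 4.25, 7.21]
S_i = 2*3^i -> [2, 6, 18, 54, 162]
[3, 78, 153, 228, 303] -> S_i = 3 + 75*i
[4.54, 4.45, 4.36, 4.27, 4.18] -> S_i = 4.54 + -0.09*i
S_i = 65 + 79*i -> [65, 144, 223, 302, 381]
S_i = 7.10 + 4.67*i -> [7.1, 11.77, 16.44, 21.11, 25.78]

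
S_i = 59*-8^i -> [59, -472, 3776, -30208, 241664]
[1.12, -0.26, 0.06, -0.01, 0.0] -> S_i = 1.12*(-0.23)^i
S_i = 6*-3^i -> [6, -18, 54, -162, 486]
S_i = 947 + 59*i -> [947, 1006, 1065, 1124, 1183]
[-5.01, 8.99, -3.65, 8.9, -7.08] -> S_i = Random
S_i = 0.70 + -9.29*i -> [0.7, -8.59, -17.88, -27.17, -36.46]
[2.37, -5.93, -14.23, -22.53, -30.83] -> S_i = 2.37 + -8.30*i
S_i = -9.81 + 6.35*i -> [-9.81, -3.46, 2.89, 9.24, 15.59]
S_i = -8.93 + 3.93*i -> [-8.93, -5.0, -1.07, 2.86, 6.79]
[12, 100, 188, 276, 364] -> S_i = 12 + 88*i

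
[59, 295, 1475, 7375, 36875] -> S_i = 59*5^i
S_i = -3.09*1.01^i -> [-3.09, -3.12, -3.15, -3.18, -3.22]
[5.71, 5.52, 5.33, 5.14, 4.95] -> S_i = 5.71 + -0.19*i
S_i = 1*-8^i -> [1, -8, 64, -512, 4096]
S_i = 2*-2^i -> [2, -4, 8, -16, 32]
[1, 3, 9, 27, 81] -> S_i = 1*3^i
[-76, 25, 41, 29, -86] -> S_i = Random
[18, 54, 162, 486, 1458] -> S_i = 18*3^i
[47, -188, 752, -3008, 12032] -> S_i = 47*-4^i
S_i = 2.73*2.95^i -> [2.73, 8.05, 23.76, 70.09, 206.75]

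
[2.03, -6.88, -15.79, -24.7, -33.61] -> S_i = 2.03 + -8.91*i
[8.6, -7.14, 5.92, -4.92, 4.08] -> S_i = 8.60*(-0.83)^i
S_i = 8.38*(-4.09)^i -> [8.38, -34.27, 140.18, -573.34, 2344.97]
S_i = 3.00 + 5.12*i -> [3.0, 8.12, 13.24, 18.36, 23.48]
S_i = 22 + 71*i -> [22, 93, 164, 235, 306]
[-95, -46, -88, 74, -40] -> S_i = Random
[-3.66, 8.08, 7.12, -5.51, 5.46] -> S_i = Random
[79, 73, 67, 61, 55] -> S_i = 79 + -6*i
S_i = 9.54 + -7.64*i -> [9.54, 1.9, -5.74, -13.38, -21.02]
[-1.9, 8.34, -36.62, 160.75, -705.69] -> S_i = -1.90*(-4.39)^i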